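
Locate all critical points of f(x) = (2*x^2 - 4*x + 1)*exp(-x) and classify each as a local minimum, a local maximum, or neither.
f'(x) = (-2*x^2 + 8*x - 5)*exp(-x)

Solve f'(x) = 0:
  f'(x) = (-2*x^2 + 8*x - 5)·exp(-x) and exp(-x) > 0 for every x, so f'(x) = 0 ⇔ -2*x^2 + 8*x - 5 = 0.
  2*x^2 - 8*x + 5 = 0 has no rational roots; quadratic formula: x = (8 ± √24)/4.
  ⇒ x = 2 - sqrt(6)/2 ≈ 0.7753, sqrt(6)/2 + 2 ≈ 3.2247

f''(x) = (2*x^2 - 12*x + 13)*exp(-x)
Second-derivative test at each critical point:
  f''(0.7753) = 2.2564 > 0 → local minimum
  f''(3.2247) = -0.1948 < 0 → local maximum

Critical points: x = 2 - sqrt(6)/2 ≈ 0.7753 (local minimum); x = sqrt(6)/2 + 2 ≈ 3.2247 (local maximum)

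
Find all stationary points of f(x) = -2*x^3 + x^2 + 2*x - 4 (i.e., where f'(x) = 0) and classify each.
f'(x) = -6*x^2 + 2*x + 2

Solve f'(x) = 0:
  Factor: -6*x^2 + 2*x + 2 = -2*(3*x^2 - x - 1); 3*x^2 - x - 1 = 0 has no rational roots; quadratic formula: x = (1 ± √13)/6.
  ⇒ x = 1/6 - sqrt(13)/6 ≈ -0.4343, 1/6 + sqrt(13)/6 ≈ 0.7676

f''(x) = 2 - 12*x
Second-derivative test at each critical point:
  f''(-0.4343) = 7.2111 > 0 → local minimum
  f''(0.7676) = -7.2111 < 0 → local maximum

Critical points: x = 1/6 - sqrt(13)/6 ≈ -0.4343 (local minimum); x = 1/6 + sqrt(13)/6 ≈ 0.7676 (local maximum)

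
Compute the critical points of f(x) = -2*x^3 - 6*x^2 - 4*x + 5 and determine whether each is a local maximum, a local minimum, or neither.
f'(x) = -6*x^2 - 12*x - 4

Solve f'(x) = 0:
  Factor: -6*x^2 - 12*x - 4 = -2*(3*x^2 + 6*x + 2); 3*x^2 + 6*x + 2 = 0 has no rational roots; quadratic formula: x = (-6 ± √12)/6.
  ⇒ x = -1 - sqrt(3)/3 ≈ -1.5774, -1 + sqrt(3)/3 ≈ -0.4226

f''(x) = -12*x - 12
Second-derivative test at each critical point:
  f''(-1.5774) = 6.9282 > 0 → local minimum
  f''(-0.4226) = -6.9282 < 0 → local maximum

Critical points: x = -1 - sqrt(3)/3 ≈ -1.5774 (local minimum); x = -1 + sqrt(3)/3 ≈ -0.4226 (local maximum)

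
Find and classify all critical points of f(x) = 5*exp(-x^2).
f'(x) = -10*x*exp(-x^2)

Solve f'(x) = 0:
  f'(x) = (-10*x)·exp(-x^2) and exp(-x^2) > 0 for every x, so f'(x) = 0 ⇔ -10*x = 0.
  -10*x = 0.
  ⇒ x = 0

f''(x) = 10*(2*x^2 - 1)*exp(-x^2)
Second-derivative test at each critical point:
  f''(0) = -10 < 0 → local maximum

Critical points: x = 0 (local maximum)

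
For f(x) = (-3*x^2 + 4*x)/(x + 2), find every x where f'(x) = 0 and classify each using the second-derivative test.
f'(x) = (-3*x^2 - 12*x + 8)/(x^2 + 4*x + 4)

Solve f'(x) = 0:
  f'(x) = -(3*x^2 + 12*x - 8)/(x + 2)^2; the denominator is positive wherever f is defined, so f'(x) = 0 ⇔ -3*x^2 - 12*x + 8 = 0.
  3*x^2 + 12*x - 8 = 0 has no rational roots; quadratic formula: x = (-12 ± √240)/6.
  ⇒ x = -2*sqrt(15)/3 - 2 ≈ -4.5820, -2 + 2*sqrt(15)/3 ≈ 0.5820

f''(x) = -40/(x^3 + 6*x^2 + 12*x + 8)
Second-derivative test at each critical point:
  f''(-4.5820) = 2.3238 > 0 → local minimum
  f''(0.5820) = -2.3238 < 0 → local maximum

Critical points: x = -2*sqrt(15)/3 - 2 ≈ -4.5820 (local minimum); x = -2 + 2*sqrt(15)/3 ≈ 0.5820 (local maximum)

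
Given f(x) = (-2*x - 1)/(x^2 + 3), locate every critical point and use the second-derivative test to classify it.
f'(x) = 2*(x^2 + x - 3)/(x^4 + 6*x^2 + 9)

Solve f'(x) = 0:
  f'(x) = 2*(x^2 + x - 3)/(x^2 + 3)^2; the denominator is positive wherever f is defined, so f'(x) = 0 ⇔ 2*x^2 + 2*x - 6 = 0.
  Factor: 2*x^2 + 2*x - 6 = 2*(x^2 + x - 3); x^2 + x - 3 = 0 has no rational roots; quadratic formula: x = (-1 ± √13)/2.
  ⇒ x = -sqrt(13)/2 - 1/2 ≈ -2.3028, -1/2 + sqrt(13)/2 ≈ 1.3028

f''(x) = 2*(-4*x^2*(2*x + 1) + (6*x + 1)*(x^2 + 3))/(x^2 + 3)^3
Second-derivative test at each critical point:
  f''(-2.3028) = -0.1046 < 0 → local maximum
  f''(1.3028) = 0.3268 > 0 → local minimum

Critical points: x = -sqrt(13)/2 - 1/2 ≈ -2.3028 (local maximum); x = -1/2 + sqrt(13)/2 ≈ 1.3028 (local minimum)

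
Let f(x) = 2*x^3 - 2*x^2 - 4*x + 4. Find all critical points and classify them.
f'(x) = 6*x^2 - 4*x - 4

Solve f'(x) = 0:
  Factor: 6*x^2 - 4*x - 4 = 2*(3*x^2 - 2*x - 2); 3*x^2 - 2*x - 2 = 0 has no rational roots; quadratic formula: x = (2 ± √28)/6.
  ⇒ x = 1/3 - sqrt(7)/3 ≈ -0.5486, 1/3 + sqrt(7)/3 ≈ 1.2153

f''(x) = 12*x - 4
Second-derivative test at each critical point:
  f''(-0.5486) = -10.5830 < 0 → local maximum
  f''(1.2153) = 10.5830 > 0 → local minimum

Critical points: x = 1/3 - sqrt(7)/3 ≈ -0.5486 (local maximum); x = 1/3 + sqrt(7)/3 ≈ 1.2153 (local minimum)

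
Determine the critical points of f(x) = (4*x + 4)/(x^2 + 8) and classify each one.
f'(x) = 4*(x^2 - 2*x*(x + 1) + 8)/(x^2 + 8)^2

Solve f'(x) = 0:
  f'(x) = -4*(x - 2)*(x + 4)/(x^2 + 8)^2; the denominator is positive wherever f is defined, so f'(x) = 0 ⇔ -4*x^2 - 8*x + 32 = 0.
  Factor: -4*x^2 - 8*x + 32 = -4*(x - 2)*(x + 4) = 0.
  ⇒ x = -4, 2

f''(x) = 8*(4*x^2*(x + 1) - (3*x + 1)*(x^2 + 8))/(x^2 + 8)^3
Second-derivative test at each critical point:
  f''(-4) = 1/24 > 0 → local minimum
  f''(2) = -1/6 < 0 → local maximum

Critical points: x = -4 (local minimum); x = 2 (local maximum)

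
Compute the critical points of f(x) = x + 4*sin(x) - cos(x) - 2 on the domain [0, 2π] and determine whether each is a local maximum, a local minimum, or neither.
f'(x) = sin(x) + 4*cos(x) + 1

Solve f'(x) = 0 on [0, 2π]:
  f'(x) = 0 ⇔ sin(x) + 4*cos(x) = -1. Write the left side as R·cos(x + φ) with R = √(4² + (-1)²) = sqrt(17), cos φ = 4*sqrt(17)/17, sin φ = -sqrt(17)/17; then cos(x + φ) = -sqrt(17)/17. Solve for x and keep the solutions lying in [0, 2π].
  ⇒ x = pi - atan(15/8) ≈ 2.0608, 3*pi/2 ≈ 4.7124

f''(x) = -4*sin(x) + cos(x)
Second-derivative test at each critical point:
  f''(2.0608) = -4 < 0 → local maximum
  f''(4.7124) = 4 > 0 → local minimum

Critical points: x = pi - atan(15/8) ≈ 2.0608 (local maximum); x = 3*pi/2 ≈ 4.7124 (local minimum)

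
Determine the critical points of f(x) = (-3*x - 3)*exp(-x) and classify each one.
f'(x) = 3*x*exp(-x)

Solve f'(x) = 0:
  f'(x) = (3*x)·exp(-x) and exp(-x) > 0 for every x, so f'(x) = 0 ⇔ 3*x = 0.
  3*x = 0.
  ⇒ x = 0

f''(x) = 3*(1 - x)*exp(-x)
Second-derivative test at each critical point:
  f''(0) = 3 > 0 → local minimum

Critical points: x = 0 (local minimum)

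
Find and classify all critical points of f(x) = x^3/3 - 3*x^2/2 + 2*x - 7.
f'(x) = x^2 - 3*x + 2

Solve f'(x) = 0:
  Factor: x^2 - 3*x + 2 = (x - 2)*(x - 1) = 0.
  ⇒ x = 1, 2

f''(x) = 2*x - 3
Second-derivative test at each critical point:
  f''(1) = -1 < 0 → local maximum
  f''(2) = 1 > 0 → local minimum

Critical points: x = 1 (local maximum); x = 2 (local minimum)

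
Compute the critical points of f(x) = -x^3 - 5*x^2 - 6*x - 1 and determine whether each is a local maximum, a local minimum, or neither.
f'(x) = -3*x^2 - 10*x - 6

Solve f'(x) = 0:
  3*x^2 + 10*x + 6 = 0 has no rational roots; quadratic formula: x = (-10 ± √28)/6.
  ⇒ x = -5/3 - sqrt(7)/3 ≈ -2.5486, -5/3 + sqrt(7)/3 ≈ -0.7847

f''(x) = -6*x - 10
Second-derivative test at each critical point:
  f''(-2.5486) = 5.2915 > 0 → local minimum
  f''(-0.7847) = -5.2915 < 0 → local maximum

Critical points: x = -5/3 - sqrt(7)/3 ≈ -2.5486 (local minimum); x = -5/3 + sqrt(7)/3 ≈ -0.7847 (local maximum)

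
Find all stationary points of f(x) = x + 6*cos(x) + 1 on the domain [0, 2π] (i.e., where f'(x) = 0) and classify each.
f'(x) = 1 - 6*sin(x)

Solve f'(x) = 0 on [0, 2π]:
  f'(x) = 0 ⇔ sin(x) = 1/6, i.e. x = arcsin(1/6) + 2nπ or x = π − arcsin(1/6) + 2nπ; keep the solutions lying in [0, 2π].
  ⇒ x = asin(1/6) ≈ 0.1674, pi - asin(1/6) ≈ 2.9741

f''(x) = -6*cos(x)
Second-derivative test at each critical point:
  f''(0.1674) = -5.9161 < 0 → local maximum
  f''(2.9741) = 5.9161 > 0 → local minimum

Critical points: x = asin(1/6) ≈ 0.1674 (local maximum); x = pi - asin(1/6) ≈ 2.9741 (local minimum)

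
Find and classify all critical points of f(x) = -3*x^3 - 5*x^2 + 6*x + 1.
f'(x) = -9*x^2 - 10*x + 6

Solve f'(x) = 0:
  9*x^2 + 10*x - 6 = 0 has no rational roots; quadratic formula: x = (-10 ± √316)/18.
  ⇒ x = -sqrt(79)/9 - 5/9 ≈ -1.5431, -5/9 + sqrt(79)/9 ≈ 0.4320

f''(x) = -18*x - 10
Second-derivative test at each critical point:
  f''(-1.5431) = 17.7764 > 0 → local minimum
  f''(0.4320) = -17.7764 < 0 → local maximum

Critical points: x = -sqrt(79)/9 - 5/9 ≈ -1.5431 (local minimum); x = -5/9 + sqrt(79)/9 ≈ 0.4320 (local maximum)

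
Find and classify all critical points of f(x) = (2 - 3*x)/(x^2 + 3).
f'(x) = (3*x^2 - 4*x - 9)/(x^4 + 6*x^2 + 9)

Solve f'(x) = 0:
  f'(x) = (3*x^2 - 4*x - 9)/(x^2 + 3)^2; the denominator is positive wherever f is defined, so f'(x) = 0 ⇔ 3*x^2 - 4*x - 9 = 0.
  3*x^2 - 4*x - 9 = 0 has no rational roots; quadratic formula: x = (4 ± √124)/6.
  ⇒ x = 2/3 - sqrt(31)/3 ≈ -1.1893, 2/3 + sqrt(31)/3 ≈ 2.5226

f''(x) = 2*(4*x^2*(2 - 3*x) + (9*x - 2)*(x^2 + 3))/(x^2 + 3)^3
Second-derivative test at each critical point:
  f''(-1.1893) = -0.5715 < 0 → local maximum
  f''(2.5226) = 0.1270 > 0 → local minimum

Critical points: x = 2/3 - sqrt(31)/3 ≈ -1.1893 (local maximum); x = 2/3 + sqrt(31)/3 ≈ 2.5226 (local minimum)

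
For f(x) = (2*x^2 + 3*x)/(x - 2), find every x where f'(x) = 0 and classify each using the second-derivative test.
f'(x) = 2*(x^2 - 4*x - 3)/(x^2 - 4*x + 4)

Solve f'(x) = 0:
  f'(x) = 2*(x^2 - 4*x - 3)/(x - 2)^2; the denominator is positive wherever f is defined, so f'(x) = 0 ⇔ 2*x^2 - 8*x - 6 = 0.
  Factor: 2*x^2 - 8*x - 6 = 2*(x^2 - 4*x - 3); x^2 - 4*x - 3 = 0 has no rational roots; quadratic formula: x = (4 ± √28)/2.
  ⇒ x = 2 - sqrt(7) ≈ -0.6458, 2 + sqrt(7) ≈ 4.6458

f''(x) = 28/(x^3 - 6*x^2 + 12*x - 8)
Second-derivative test at each critical point:
  f''(-0.6458) = -1.5119 < 0 → local maximum
  f''(4.6458) = 1.5119 > 0 → local minimum

Critical points: x = 2 - sqrt(7) ≈ -0.6458 (local maximum); x = 2 + sqrt(7) ≈ 4.6458 (local minimum)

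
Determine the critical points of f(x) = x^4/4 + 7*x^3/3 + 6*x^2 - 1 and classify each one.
f'(x) = x*(x^2 + 7*x + 12)

Solve f'(x) = 0:
  Factor: x^3 + 7*x^2 + 12*x = x*(x + 3)*(x + 4) = 0.
  ⇒ x = -4, -3, 0

f''(x) = 3*x^2 + 14*x + 12
Second-derivative test at each critical point:
  f''(-4) = 4 > 0 → local minimum
  f''(-3) = -3 < 0 → local maximum
  f''(0) = 12 > 0 → local minimum

Critical points: x = -4 (local minimum); x = -3 (local maximum); x = 0 (local minimum)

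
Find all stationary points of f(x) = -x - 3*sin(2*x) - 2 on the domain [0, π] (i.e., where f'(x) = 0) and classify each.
f'(x) = 12*sin(x)^2 - 7

Solve f'(x) = 0 on [0, π]:
  f'(x) = 0 ⇔ cos(2*x) = -1/6, i.e. 2*x = ±arccos(-1/6) + 2nπ; keep the solutions lying in [0, π].
  ⇒ x = acos(-1/6)/2 ≈ 0.8691, pi - acos(-1/6)/2 ≈ 2.2725

f''(x) = 12*sin(2*x)
Second-derivative test at each critical point:
  f''(0.8691) = 11.8322 > 0 → local minimum
  f''(2.2725) = -11.8322 < 0 → local maximum

Critical points: x = acos(-1/6)/2 ≈ 0.8691 (local minimum); x = pi - acos(-1/6)/2 ≈ 2.2725 (local maximum)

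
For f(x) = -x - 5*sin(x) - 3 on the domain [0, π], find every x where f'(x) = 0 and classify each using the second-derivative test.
f'(x) = -5*cos(x) - 1

Solve f'(x) = 0 on [0, π]:
  f'(x) = 0 ⇔ cos(x) = -1/5, i.e. x = ±arccos(-1/5) + 2nπ; keep the solutions lying in [0, π].
  ⇒ x = acos(-1/5) ≈ 1.7722

f''(x) = 5*sin(x)
Second-derivative test at each critical point:
  f''(1.7722) = 4.8990 > 0 → local minimum

Critical points: x = acos(-1/5) ≈ 1.7722 (local minimum)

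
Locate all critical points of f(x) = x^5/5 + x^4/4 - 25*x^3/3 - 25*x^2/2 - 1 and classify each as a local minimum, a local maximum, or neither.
f'(x) = x*(x^3 + x^2 - 25*x - 25)

Solve f'(x) = 0:
  Factor: x^4 + x^3 - 25*x^2 - 25*x = x*(x - 5)*(x + 1)*(x + 5) = 0.
  ⇒ x = -5, -1, 0, 5

f''(x) = 4*x^3 + 3*x^2 - 50*x - 25
Second-derivative test at each critical point:
  f''(-5) = -200 < 0 → local maximum
  f''(-1) = 24 > 0 → local minimum
  f''(0) = -25 < 0 → local maximum
  f''(5) = 300 > 0 → local minimum

Critical points: x = -5 (local maximum); x = -1 (local minimum); x = 0 (local maximum); x = 5 (local minimum)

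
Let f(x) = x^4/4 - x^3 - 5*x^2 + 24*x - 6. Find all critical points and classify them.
f'(x) = x^3 - 3*x^2 - 10*x + 24

Solve f'(x) = 0:
  Factor: x^3 - 3*x^2 - 10*x + 24 = (x - 4)*(x - 2)*(x + 3) = 0.
  ⇒ x = -3, 2, 4

f''(x) = 3*x^2 - 6*x - 10
Second-derivative test at each critical point:
  f''(-3) = 35 > 0 → local minimum
  f''(2) = -10 < 0 → local maximum
  f''(4) = 14 > 0 → local minimum

Critical points: x = -3 (local minimum); x = 2 (local maximum); x = 4 (local minimum)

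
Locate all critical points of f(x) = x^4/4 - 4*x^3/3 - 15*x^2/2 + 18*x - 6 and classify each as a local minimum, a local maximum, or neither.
f'(x) = x^3 - 4*x^2 - 15*x + 18

Solve f'(x) = 0:
  Factor: x^3 - 4*x^2 - 15*x + 18 = (x - 6)*(x - 1)*(x + 3) = 0.
  ⇒ x = -3, 1, 6

f''(x) = 3*x^2 - 8*x - 15
Second-derivative test at each critical point:
  f''(-3) = 36 > 0 → local minimum
  f''(1) = -20 < 0 → local maximum
  f''(6) = 45 > 0 → local minimum

Critical points: x = -3 (local minimum); x = 1 (local maximum); x = 6 (local minimum)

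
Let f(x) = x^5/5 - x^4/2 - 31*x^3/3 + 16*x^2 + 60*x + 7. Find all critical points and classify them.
f'(x) = x^4 - 2*x^3 - 31*x^2 + 32*x + 60

Solve f'(x) = 0:
  Factor: x^4 - 2*x^3 - 31*x^2 + 32*x + 60 = (x - 6)*(x - 2)*(x + 1)*(x + 5) = 0.
  ⇒ x = -5, -1, 2, 6

f''(x) = 4*x^3 - 6*x^2 - 62*x + 32
Second-derivative test at each critical point:
  f''(-5) = -308 < 0 → local maximum
  f''(-1) = 84 > 0 → local minimum
  f''(2) = -84 < 0 → local maximum
  f''(6) = 308 > 0 → local minimum

Critical points: x = -5 (local maximum); x = -1 (local minimum); x = 2 (local maximum); x = 6 (local minimum)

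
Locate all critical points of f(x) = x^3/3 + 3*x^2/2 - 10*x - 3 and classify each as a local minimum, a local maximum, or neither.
f'(x) = x^2 + 3*x - 10

Solve f'(x) = 0:
  Factor: x^2 + 3*x - 10 = (x - 2)*(x + 5) = 0.
  ⇒ x = -5, 2

f''(x) = 2*x + 3
Second-derivative test at each critical point:
  f''(-5) = -7 < 0 → local maximum
  f''(2) = 7 > 0 → local minimum

Critical points: x = -5 (local maximum); x = 2 (local minimum)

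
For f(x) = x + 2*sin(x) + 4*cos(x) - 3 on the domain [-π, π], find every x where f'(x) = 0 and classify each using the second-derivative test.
f'(x) = -4*sin(x) + 2*cos(x) + 1

Solve f'(x) = 0 on [-π, π]:
  f'(x) = 0 ⇔ -4*sin(x) + 2*cos(x) = -1. Write the left side as R·cos(x + φ) with R = √(2² + 4²) = 2*sqrt(5), cos φ = sqrt(5)/5, sin φ = 2*sqrt(5)/5; then cos(x + φ) = -sqrt(5)/10. Solve for x and keep the solutions lying in [-π, π].
  ⇒ x = -pi + atan((2 - sqrt(19))/(-2*sqrt(19) - 1)) ≈ -2.9035, atan((2 + sqrt(19))/(-1 + 2*sqrt(19))) ≈ 0.6892

f''(x) = -2*sin(x) - 4*cos(x)
Second-derivative test at each critical point:
  f''(-2.9035) = 4.3589 > 0 → local minimum
  f''(0.6892) = -4.3589 < 0 → local maximum

Critical points: x = -pi + atan((2 - sqrt(19))/(-2*sqrt(19) - 1)) ≈ -2.9035 (local minimum); x = atan((2 + sqrt(19))/(-1 + 2*sqrt(19))) ≈ 0.6892 (local maximum)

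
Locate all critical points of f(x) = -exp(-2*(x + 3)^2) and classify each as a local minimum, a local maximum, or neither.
f'(x) = 4*(x + 3)*exp(-2*(x + 3)^2)

Solve f'(x) = 0:
  f'(x) = (4*x + 12)·exp(-2*(x + 3)^2) and exp(-2*(x + 3)^2) > 0 for every x, so f'(x) = 0 ⇔ 4*x + 12 = 0.
  Factor: 4*x + 12 = 4*(x + 3) = 0.
  ⇒ x = -3

f''(x) = 4*(1 - 4*(x + 3)^2)*exp(-2*(x + 3)^2)
Second-derivative test at each critical point:
  f''(-3) = 4 > 0 → local minimum

Critical points: x = -3 (local minimum)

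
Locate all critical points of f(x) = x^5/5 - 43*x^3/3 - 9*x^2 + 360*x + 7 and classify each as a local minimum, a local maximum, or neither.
f'(x) = x^4 - 43*x^2 - 18*x + 360

Solve f'(x) = 0:
  Factor: x^4 - 43*x^2 - 18*x + 360 = (x - 6)*(x - 3)*(x + 4)*(x + 5) = 0.
  ⇒ x = -5, -4, 3, 6

f''(x) = 4*x^3 - 86*x - 18
Second-derivative test at each critical point:
  f''(-5) = -88 < 0 → local maximum
  f''(-4) = 70 > 0 → local minimum
  f''(3) = -168 < 0 → local maximum
  f''(6) = 330 > 0 → local minimum

Critical points: x = -5 (local maximum); x = -4 (local minimum); x = 3 (local maximum); x = 6 (local minimum)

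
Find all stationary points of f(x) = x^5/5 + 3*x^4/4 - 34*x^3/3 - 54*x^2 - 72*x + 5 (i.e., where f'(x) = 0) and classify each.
f'(x) = x^4 + 3*x^3 - 34*x^2 - 108*x - 72

Solve f'(x) = 0:
  Factor: x^4 + 3*x^3 - 34*x^2 - 108*x - 72 = (x - 6)*(x + 1)*(x + 2)*(x + 6) = 0.
  ⇒ x = -6, -2, -1, 6

f''(x) = 4*x^3 + 9*x^2 - 68*x - 108
Second-derivative test at each critical point:
  f''(-6) = -240 < 0 → local maximum
  f''(-2) = 32 > 0 → local minimum
  f''(-1) = -35 < 0 → local maximum
  f''(6) = 672 > 0 → local minimum

Critical points: x = -6 (local maximum); x = -2 (local minimum); x = -1 (local maximum); x = 6 (local minimum)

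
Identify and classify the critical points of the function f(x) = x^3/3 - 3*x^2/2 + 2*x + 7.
f'(x) = x^2 - 3*x + 2

Solve f'(x) = 0:
  Factor: x^2 - 3*x + 2 = (x - 2)*(x - 1) = 0.
  ⇒ x = 1, 2

f''(x) = 2*x - 3
Second-derivative test at each critical point:
  f''(1) = -1 < 0 → local maximum
  f''(2) = 1 > 0 → local minimum

Critical points: x = 1 (local maximum); x = 2 (local minimum)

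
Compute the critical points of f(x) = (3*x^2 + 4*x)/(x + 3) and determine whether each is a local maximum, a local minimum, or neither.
f'(x) = 3*(x^2 + 6*x + 4)/(x^2 + 6*x + 9)

Solve f'(x) = 0:
  f'(x) = 3*(x^2 + 6*x + 4)/(x + 3)^2; the denominator is positive wherever f is defined, so f'(x) = 0 ⇔ 3*x^2 + 18*x + 12 = 0.
  Factor: 3*x^2 + 18*x + 12 = 3*(x^2 + 6*x + 4); x^2 + 6*x + 4 = 0 has no rational roots; quadratic formula: x = (-6 ± √20)/2.
  ⇒ x = -3 - sqrt(5) ≈ -5.2361, -3 + sqrt(5) ≈ -0.7639

f''(x) = 30/(x^3 + 9*x^2 + 27*x + 27)
Second-derivative test at each critical point:
  f''(-5.2361) = -2.6833 < 0 → local maximum
  f''(-0.7639) = 2.6833 > 0 → local minimum

Critical points: x = -3 - sqrt(5) ≈ -5.2361 (local maximum); x = -3 + sqrt(5) ≈ -0.7639 (local minimum)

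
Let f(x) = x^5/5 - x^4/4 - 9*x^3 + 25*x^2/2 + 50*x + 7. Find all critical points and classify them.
f'(x) = x^4 - x^3 - 27*x^2 + 25*x + 50

Solve f'(x) = 0:
  Factor: x^4 - x^3 - 27*x^2 + 25*x + 50 = (x - 5)*(x - 2)*(x + 1)*(x + 5) = 0.
  ⇒ x = -5, -1, 2, 5

f''(x) = 4*x^3 - 3*x^2 - 54*x + 25
Second-derivative test at each critical point:
  f''(-5) = -280 < 0 → local maximum
  f''(-1) = 72 > 0 → local minimum
  f''(2) = -63 < 0 → local maximum
  f''(5) = 180 > 0 → local minimum

Critical points: x = -5 (local maximum); x = -1 (local minimum); x = 2 (local maximum); x = 5 (local minimum)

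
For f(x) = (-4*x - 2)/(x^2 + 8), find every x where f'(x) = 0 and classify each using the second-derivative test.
f'(x) = 4*(x^2 + x - 8)/(x^4 + 16*x^2 + 64)

Solve f'(x) = 0:
  f'(x) = 4*(x^2 + x - 8)/(x^2 + 8)^2; the denominator is positive wherever f is defined, so f'(x) = 0 ⇔ 4*x^2 + 4*x - 32 = 0.
  Factor: 4*x^2 + 4*x - 32 = 4*(x^2 + x - 8); x^2 + x - 8 = 0 has no rational roots; quadratic formula: x = (-1 ± √33)/2.
  ⇒ x = -sqrt(33)/2 - 1/2 ≈ -3.3723, -1/2 + sqrt(33)/2 ≈ 2.3723

f''(x) = 4*(-4*x^2*(2*x + 1) + (6*x + 1)*(x^2 + 8))/(x^2 + 8)^3
Second-derivative test at each critical point:
  f''(-3.3723) = -0.0612 < 0 → local maximum
  f''(2.3723) = 0.1237 > 0 → local minimum

Critical points: x = -sqrt(33)/2 - 1/2 ≈ -3.3723 (local maximum); x = -1/2 + sqrt(33)/2 ≈ 2.3723 (local minimum)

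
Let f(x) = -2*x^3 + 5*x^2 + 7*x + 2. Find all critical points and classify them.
f'(x) = -6*x^2 + 10*x + 7

Solve f'(x) = 0:
  6*x^2 - 10*x - 7 = 0 has no rational roots; quadratic formula: x = (10 ± √268)/12.
  ⇒ x = 5/6 - sqrt(67)/6 ≈ -0.5309, 5/6 + sqrt(67)/6 ≈ 2.1976

f''(x) = 10 - 12*x
Second-derivative test at each critical point:
  f''(-0.5309) = 16.3707 > 0 → local minimum
  f''(2.1976) = -16.3707 < 0 → local maximum

Critical points: x = 5/6 - sqrt(67)/6 ≈ -0.5309 (local minimum); x = 5/6 + sqrt(67)/6 ≈ 2.1976 (local maximum)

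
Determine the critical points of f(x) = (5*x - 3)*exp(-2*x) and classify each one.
f'(x) = (11 - 10*x)*exp(-2*x)

Solve f'(x) = 0:
  f'(x) = (11 - 10*x)·exp(-2*x) and exp(-2*x) > 0 for every x, so f'(x) = 0 ⇔ 11 - 10*x = 0.
  11 - 10*x = 0.
  ⇒ x = 11/10

f''(x) = 4*(5*x - 8)*exp(-2*x)
Second-derivative test at each critical point:
  f''(11/10) = -1.1080 < 0 → local maximum

Critical points: x = 11/10 (local maximum)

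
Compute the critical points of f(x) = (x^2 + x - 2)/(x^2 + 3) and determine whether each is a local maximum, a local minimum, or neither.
f'(x) = (-x^2 + 10*x + 3)/(x^4 + 6*x^2 + 9)

Solve f'(x) = 0:
  f'(x) = -(x^2 - 10*x - 3)/(x^2 + 3)^2; the denominator is positive wherever f is defined, so f'(x) = 0 ⇔ -x^2 + 10*x + 3 = 0.
  x^2 - 10*x - 3 = 0 has no rational roots; quadratic formula: x = (10 ± √112)/2.
  ⇒ x = 5 - 2*sqrt(7) ≈ -0.2915, 5 + 2*sqrt(7) ≈ 10.2915

f''(x) = 2*(x^3 - 15*x^2 - 9*x + 15)/(x^6 + 9*x^4 + 27*x^2 + 27)
Second-derivative test at each critical point:
  f''(-0.2915) = 1.1120 > 0 → local minimum
  f''(10.2915) = -0.0009 < 0 → local maximum

Critical points: x = 5 - 2*sqrt(7) ≈ -0.2915 (local minimum); x = 5 + 2*sqrt(7) ≈ 10.2915 (local maximum)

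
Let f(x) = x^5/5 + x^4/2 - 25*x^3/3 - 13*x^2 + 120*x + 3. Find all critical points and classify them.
f'(x) = x^4 + 2*x^3 - 25*x^2 - 26*x + 120

Solve f'(x) = 0:
  Factor: x^4 + 2*x^3 - 25*x^2 - 26*x + 120 = (x - 4)*(x - 2)*(x + 3)*(x + 5) = 0.
  ⇒ x = -5, -3, 2, 4

f''(x) = 4*x^3 + 6*x^2 - 50*x - 26
Second-derivative test at each critical point:
  f''(-5) = -126 < 0 → local maximum
  f''(-3) = 70 > 0 → local minimum
  f''(2) = -70 < 0 → local maximum
  f''(4) = 126 > 0 → local minimum

Critical points: x = -5 (local maximum); x = -3 (local minimum); x = 2 (local maximum); x = 4 (local minimum)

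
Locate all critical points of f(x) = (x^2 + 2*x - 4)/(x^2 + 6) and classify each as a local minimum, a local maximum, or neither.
f'(x) = 2*(-x^2 + 10*x + 6)/(x^4 + 12*x^2 + 36)

Solve f'(x) = 0:
  f'(x) = -2*(x^2 - 10*x - 6)/(x^2 + 6)^2; the denominator is positive wherever f is defined, so f'(x) = 0 ⇔ -2*x^2 + 20*x + 12 = 0.
  Factor: -2*x^2 + 20*x + 12 = -2*(x^2 - 10*x - 6); x^2 - 10*x - 6 = 0 has no rational roots; quadratic formula: x = (10 ± √124)/2.
  ⇒ x = 5 - sqrt(31) ≈ -0.5678, 5 + sqrt(31) ≈ 10.5678

f''(x) = 4*(x^3 - 15*x^2 - 18*x + 30)/(x^6 + 18*x^4 + 108*x^2 + 216)
Second-derivative test at each critical point:
  f''(-0.5678) = 0.5572 > 0 → local minimum
  f''(10.5678) = -0.0016 < 0 → local maximum

Critical points: x = 5 - sqrt(31) ≈ -0.5678 (local minimum); x = 5 + sqrt(31) ≈ 10.5678 (local maximum)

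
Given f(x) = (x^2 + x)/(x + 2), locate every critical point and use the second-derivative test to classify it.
f'(x) = (x^2 + 4*x + 2)/(x^2 + 4*x + 4)

Solve f'(x) = 0:
  f'(x) = (x^2 + 4*x + 2)/(x + 2)^2; the denominator is positive wherever f is defined, so f'(x) = 0 ⇔ x^2 + 4*x + 2 = 0.
  x^2 + 4*x + 2 = 0 has no rational roots; quadratic formula: x = (-4 ± √8)/2.
  ⇒ x = -2 - sqrt(2) ≈ -3.4142, -2 + sqrt(2) ≈ -0.5858

f''(x) = 4/(x^3 + 6*x^2 + 12*x + 8)
Second-derivative test at each critical point:
  f''(-3.4142) = -1.4142 < 0 → local maximum
  f''(-0.5858) = 1.4142 > 0 → local minimum

Critical points: x = -2 - sqrt(2) ≈ -3.4142 (local maximum); x = -2 + sqrt(2) ≈ -0.5858 (local minimum)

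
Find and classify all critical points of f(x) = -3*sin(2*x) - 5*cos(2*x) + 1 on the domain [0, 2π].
f'(x) = 10*sin(2*x) - 6*cos(2*x)

Solve f'(x) = 0 on [0, 2π]:
  f'(x) = 0 ⇔ -3*cos(2*x) = -5*sin(2*x) ⇔ tan(2*x) = 3/5, i.e. 2*x = arctan(3/5) + nπ; keep the solutions lying in [0, 2π].
  ⇒ x = atan(3/5)/2 ≈ 0.2702, atan(3/5)/2 + pi/2 ≈ 1.8410, atan(3/5)/2 + pi ≈ 3.4118, atan(3/5)/2 + 3*pi/2 ≈ 4.9826

f''(x) = 12*sin(2*x) + 20*cos(2*x)
Second-derivative test at each critical point:
  f''(0.2702) = 23.3238 > 0 → local minimum
  f''(1.8410) = -23.3238 < 0 → local maximum
  f''(3.4118) = 23.3238 > 0 → local minimum
  f''(4.9826) = -23.3238 < 0 → local maximum

Critical points: x = atan(3/5)/2 ≈ 0.2702 (local minimum); x = atan(3/5)/2 + pi/2 ≈ 1.8410 (local maximum); x = atan(3/5)/2 + pi ≈ 3.4118 (local minimum); x = atan(3/5)/2 + 3*pi/2 ≈ 4.9826 (local maximum)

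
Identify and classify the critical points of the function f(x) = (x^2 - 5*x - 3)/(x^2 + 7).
f'(x) = 5*(x^2 + 4*x - 7)/(x^4 + 14*x^2 + 49)

Solve f'(x) = 0:
  f'(x) = 5*(x^2 + 4*x - 7)/(x^2 + 7)^2; the denominator is positive wherever f is defined, so f'(x) = 0 ⇔ 5*x^2 + 20*x - 35 = 0.
  Factor: 5*x^2 + 20*x - 35 = 5*(x^2 + 4*x - 7); x^2 + 4*x - 7 = 0 has no rational roots; quadratic formula: x = (-4 ± √44)/2.
  ⇒ x = -sqrt(11) - 2 ≈ -5.3166, -2 + sqrt(11) ≈ 1.3166

f''(x) = 10*(-x^3 - 6*x^2 + 21*x + 14)/(x^6 + 21*x^4 + 147*x^2 + 343)
Second-derivative test at each critical point:
  f''(-5.3166) = -0.0267 < 0 → local maximum
  f''(1.3166) = 0.4348 > 0 → local minimum

Critical points: x = -sqrt(11) - 2 ≈ -5.3166 (local maximum); x = -2 + sqrt(11) ≈ 1.3166 (local minimum)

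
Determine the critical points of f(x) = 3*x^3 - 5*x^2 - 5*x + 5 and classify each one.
f'(x) = 9*x^2 - 10*x - 5

Solve f'(x) = 0:
  9*x^2 - 10*x - 5 = 0 has no rational roots; quadratic formula: x = (10 ± √280)/18.
  ⇒ x = 5/9 - sqrt(70)/9 ≈ -0.3741, 5/9 + sqrt(70)/9 ≈ 1.4852

f''(x) = 18*x - 10
Second-derivative test at each critical point:
  f''(-0.3741) = -16.7332 < 0 → local maximum
  f''(1.4852) = 16.7332 > 0 → local minimum

Critical points: x = 5/9 - sqrt(70)/9 ≈ -0.3741 (local maximum); x = 5/9 + sqrt(70)/9 ≈ 1.4852 (local minimum)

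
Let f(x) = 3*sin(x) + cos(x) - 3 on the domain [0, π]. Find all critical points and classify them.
f'(x) = -sin(x) + 3*cos(x)

Solve f'(x) = 0 on [0, π]:
  f'(x) = 0 ⇔ 3*cos(x) = sin(x) ⇔ tan(x) = 3, i.e. x = arctan(3) + nπ; keep the solutions lying in [0, π].
  ⇒ x = atan(3) ≈ 1.2490

f''(x) = -3*sin(x) - cos(x)
Second-derivative test at each critical point:
  f''(1.2490) = -3.1623 < 0 → local maximum

Critical points: x = atan(3) ≈ 1.2490 (local maximum)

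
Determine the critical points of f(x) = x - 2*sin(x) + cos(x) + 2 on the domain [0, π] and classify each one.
f'(x) = -sin(x) - 2*cos(x) + 1

Solve f'(x) = 0 on [0, π]:
  f'(x) = 0 ⇔ -sin(x) - 2*cos(x) = -1. Write the left side as R·cos(x + φ) with R = √((-2)² + 1²) = sqrt(5), cos φ = -2*sqrt(5)/5, sin φ = sqrt(5)/5; then cos(x + φ) = -sqrt(5)/5. Solve for x and keep the solutions lying in [0, π].
  ⇒ x = pi/2 ≈ 1.5708

f''(x) = 2*sin(x) - cos(x)
Second-derivative test at each critical point:
  f''(1.5708) = 2 > 0 → local minimum

Critical points: x = pi/2 ≈ 1.5708 (local minimum)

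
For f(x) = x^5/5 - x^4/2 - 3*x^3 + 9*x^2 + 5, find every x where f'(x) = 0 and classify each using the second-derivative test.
f'(x) = x*(x^3 - 2*x^2 - 9*x + 18)

Solve f'(x) = 0:
  Factor: x^4 - 2*x^3 - 9*x^2 + 18*x = x*(x - 3)*(x - 2)*(x + 3) = 0.
  ⇒ x = -3, 0, 2, 3

f''(x) = 4*x^3 - 6*x^2 - 18*x + 18
Second-derivative test at each critical point:
  f''(-3) = -90 < 0 → local maximum
  f''(0) = 18 > 0 → local minimum
  f''(2) = -10 < 0 → local maximum
  f''(3) = 18 > 0 → local minimum

Critical points: x = -3 (local maximum); x = 0 (local minimum); x = 2 (local maximum); x = 3 (local minimum)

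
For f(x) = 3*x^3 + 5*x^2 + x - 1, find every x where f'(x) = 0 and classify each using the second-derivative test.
f'(x) = 9*x^2 + 10*x + 1

Solve f'(x) = 0:
  Factor: 9*x^2 + 10*x + 1 = (x + 1)*(9*x + 1) = 0.
  ⇒ x = -1, -1/9

f''(x) = 18*x + 10
Second-derivative test at each critical point:
  f''(-1) = -8 < 0 → local maximum
  f''(-1/9) = 8 > 0 → local minimum

Critical points: x = -1 (local maximum); x = -1/9 (local minimum)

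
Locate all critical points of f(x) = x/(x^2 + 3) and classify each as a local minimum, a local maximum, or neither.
f'(x) = (3 - x^2)/(x^4 + 6*x^2 + 9)

Solve f'(x) = 0:
  f'(x) = -(x^2 - 3)/(x^2 + 3)^2; the denominator is positive wherever f is defined, so f'(x) = 0 ⇔ 3 - x^2 = 0.
  x^2 - 3 = 0 has no rational roots; quadratic formula: x = (0 ± √12)/2.
  ⇒ x = -sqrt(3) ≈ -1.7321, sqrt(3) ≈ 1.7321

f''(x) = 2*x*(x^2 - 9)/(x^2 + 3)^3
Second-derivative test at each critical point:
  f''(-1.7321) = 0.0962 > 0 → local minimum
  f''(1.7321) = -0.0962 < 0 → local maximum

Critical points: x = -sqrt(3) ≈ -1.7321 (local minimum); x = sqrt(3) ≈ 1.7321 (local maximum)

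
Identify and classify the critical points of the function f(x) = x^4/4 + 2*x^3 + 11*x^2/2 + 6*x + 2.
f'(x) = x^3 + 6*x^2 + 11*x + 6

Solve f'(x) = 0:
  Factor: x^3 + 6*x^2 + 11*x + 6 = (x + 1)*(x + 2)*(x + 3) = 0.
  ⇒ x = -3, -2, -1

f''(x) = 3*x^2 + 12*x + 11
Second-derivative test at each critical point:
  f''(-3) = 2 > 0 → local minimum
  f''(-2) = -1 < 0 → local maximum
  f''(-1) = 2 > 0 → local minimum

Critical points: x = -3 (local minimum); x = -2 (local maximum); x = -1 (local minimum)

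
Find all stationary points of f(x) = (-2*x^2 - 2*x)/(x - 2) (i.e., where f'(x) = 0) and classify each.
f'(x) = 2*(-x^2 + 4*x + 2)/(x^2 - 4*x + 4)

Solve f'(x) = 0:
  f'(x) = -2*(x^2 - 4*x - 2)/(x - 2)^2; the denominator is positive wherever f is defined, so f'(x) = 0 ⇔ -2*x^2 + 8*x + 4 = 0.
  Factor: -2*x^2 + 8*x + 4 = -2*(x^2 - 4*x - 2); x^2 - 4*x - 2 = 0 has no rational roots; quadratic formula: x = (4 ± √24)/2.
  ⇒ x = 2 - sqrt(6) ≈ -0.4495, 2 + sqrt(6) ≈ 4.4495

f''(x) = -24/(x^3 - 6*x^2 + 12*x - 8)
Second-derivative test at each critical point:
  f''(-0.4495) = 1.6330 > 0 → local minimum
  f''(4.4495) = -1.6330 < 0 → local maximum

Critical points: x = 2 - sqrt(6) ≈ -0.4495 (local minimum); x = 2 + sqrt(6) ≈ 4.4495 (local maximum)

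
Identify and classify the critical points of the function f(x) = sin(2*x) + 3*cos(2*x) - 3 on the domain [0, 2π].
f'(x) = -6*sin(2*x) + 2*cos(2*x)

Solve f'(x) = 0 on [0, 2π]:
  f'(x) = 0 ⇔ cos(2*x) = 3*sin(2*x) ⇔ tan(2*x) = 1/3, i.e. 2*x = arctan(1/3) + nπ; keep the solutions lying in [0, 2π].
  ⇒ x = atan(1/3)/2 ≈ 0.1609, atan(1/3)/2 + pi/2 ≈ 1.7317, atan(1/3)/2 + pi ≈ 3.3025, atan(1/3)/2 + 3*pi/2 ≈ 4.8733

f''(x) = -4*sin(2*x) - 12*cos(2*x)
Second-derivative test at each critical point:
  f''(0.1609) = -12.6491 < 0 → local maximum
  f''(1.7317) = 12.6491 > 0 → local minimum
  f''(3.3025) = -12.6491 < 0 → local maximum
  f''(4.8733) = 12.6491 > 0 → local minimum

Critical points: x = atan(1/3)/2 ≈ 0.1609 (local maximum); x = atan(1/3)/2 + pi/2 ≈ 1.7317 (local minimum); x = atan(1/3)/2 + pi ≈ 3.3025 (local maximum); x = atan(1/3)/2 + 3*pi/2 ≈ 4.8733 (local minimum)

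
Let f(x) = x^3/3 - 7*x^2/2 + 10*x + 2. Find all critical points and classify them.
f'(x) = x^2 - 7*x + 10

Solve f'(x) = 0:
  Factor: x^2 - 7*x + 10 = (x - 5)*(x - 2) = 0.
  ⇒ x = 2, 5

f''(x) = 2*x - 7
Second-derivative test at each critical point:
  f''(2) = -3 < 0 → local maximum
  f''(5) = 3 > 0 → local minimum

Critical points: x = 2 (local maximum); x = 5 (local minimum)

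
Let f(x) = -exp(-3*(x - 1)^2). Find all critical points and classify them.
f'(x) = 6*(x - 1)*exp(-3*(x - 1)^2)

Solve f'(x) = 0:
  f'(x) = (6*x - 6)·exp(-3*(x - 1)^2) and exp(-3*(x - 1)^2) > 0 for every x, so f'(x) = 0 ⇔ 6*x - 6 = 0.
  Factor: 6*x - 6 = 6*(x - 1) = 0.
  ⇒ x = 1

f''(x) = 6*(1 - 6*(x - 1)^2)*exp(-3*(x - 1)^2)
Second-derivative test at each critical point:
  f''(1) = 6 > 0 → local minimum

Critical points: x = 1 (local minimum)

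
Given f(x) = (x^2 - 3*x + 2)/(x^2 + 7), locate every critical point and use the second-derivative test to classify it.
f'(x) = (3*x^2 + 10*x - 21)/(x^4 + 14*x^2 + 49)

Solve f'(x) = 0:
  f'(x) = (3*x^2 + 10*x - 21)/(x^2 + 7)^2; the denominator is positive wherever f is defined, so f'(x) = 0 ⇔ 3*x^2 + 10*x - 21 = 0.
  3*x^2 + 10*x - 21 = 0 has no rational roots; quadratic formula: x = (-10 ± √352)/6.
  ⇒ x = -2*sqrt(22)/3 - 5/3 ≈ -4.7936, -5/3 + 2*sqrt(22)/3 ≈ 1.4603

f''(x) = 2*(-3*x^3 - 15*x^2 + 63*x + 35)/(x^6 + 21*x^4 + 147*x^2 + 343)
Second-derivative test at each critical point:
  f''(-4.7936) = -0.0209 < 0 → local maximum
  f''(1.4603) = 0.2250 > 0 → local minimum

Critical points: x = -2*sqrt(22)/3 - 5/3 ≈ -4.7936 (local maximum); x = -5/3 + 2*sqrt(22)/3 ≈ 1.4603 (local minimum)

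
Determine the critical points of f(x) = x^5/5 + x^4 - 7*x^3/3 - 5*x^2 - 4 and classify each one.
f'(x) = x*(x^3 + 4*x^2 - 7*x - 10)

Solve f'(x) = 0:
  Factor: x^4 + 4*x^3 - 7*x^2 - 10*x = x*(x - 2)*(x + 1)*(x + 5) = 0.
  ⇒ x = -5, -1, 0, 2

f''(x) = 4*x^3 + 12*x^2 - 14*x - 10
Second-derivative test at each critical point:
  f''(-5) = -140 < 0 → local maximum
  f''(-1) = 12 > 0 → local minimum
  f''(0) = -10 < 0 → local maximum
  f''(2) = 42 > 0 → local minimum

Critical points: x = -5 (local maximum); x = -1 (local minimum); x = 0 (local maximum); x = 2 (local minimum)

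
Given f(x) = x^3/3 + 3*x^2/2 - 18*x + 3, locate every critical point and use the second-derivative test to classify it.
f'(x) = x^2 + 3*x - 18

Solve f'(x) = 0:
  Factor: x^2 + 3*x - 18 = (x - 3)*(x + 6) = 0.
  ⇒ x = -6, 3

f''(x) = 2*x + 3
Second-derivative test at each critical point:
  f''(-6) = -9 < 0 → local maximum
  f''(3) = 9 > 0 → local minimum

Critical points: x = -6 (local maximum); x = 3 (local minimum)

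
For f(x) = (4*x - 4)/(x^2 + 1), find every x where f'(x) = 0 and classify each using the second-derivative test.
f'(x) = 4*(x^2 - 2*x*(x - 1) + 1)/(x^2 + 1)^2

Solve f'(x) = 0:
  f'(x) = -4*(x^2 - 2*x - 1)/(x^2 + 1)^2; the denominator is positive wherever f is defined, so f'(x) = 0 ⇔ -4*x^2 + 8*x + 4 = 0.
  Factor: -4*x^2 + 8*x + 4 = -4*(x^2 - 2*x - 1); x^2 - 2*x - 1 = 0 has no rational roots; quadratic formula: x = (2 ± √8)/2.
  ⇒ x = 1 - sqrt(2) ≈ -0.4142, 1 + sqrt(2) ≈ 2.4142

f''(x) = 8*(4*x^2*(x - 1) + (1 - 3*x)*(x^2 + 1))/(x^2 + 1)^3
Second-derivative test at each critical point:
  f''(-0.4142) = 8.2426 > 0 → local minimum
  f''(2.4142) = -0.2426 < 0 → local maximum

Critical points: x = 1 - sqrt(2) ≈ -0.4142 (local minimum); x = 1 + sqrt(2) ≈ 2.4142 (local maximum)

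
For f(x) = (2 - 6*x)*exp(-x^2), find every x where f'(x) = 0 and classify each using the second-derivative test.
f'(x) = 2*(2*x*(3*x - 1) - 3)*exp(-x^2)

Solve f'(x) = 0:
  f'(x) = (12*x^2 - 4*x - 6)·exp(-x^2) and exp(-x^2) > 0 for every x, so f'(x) = 0 ⇔ 12*x^2 - 4*x - 6 = 0.
  Factor: 12*x^2 - 4*x - 6 = 2*(6*x^2 - 2*x - 3); 6*x^2 - 2*x - 3 = 0 has no rational roots; quadratic formula: x = (2 ± √76)/12.
  ⇒ x = 1/6 - sqrt(19)/6 ≈ -0.5598, 1/6 + sqrt(19)/6 ≈ 0.8931

f''(x) = 4*(2*x^2*(1 - 3*x) + 9*x - 1)*exp(-x^2)
Second-derivative test at each critical point:
  f''(-0.5598) = -12.7447 < 0 → local maximum
  f''(0.8931) = 7.8522 > 0 → local minimum

Critical points: x = 1/6 - sqrt(19)/6 ≈ -0.5598 (local maximum); x = 1/6 + sqrt(19)/6 ≈ 0.8931 (local minimum)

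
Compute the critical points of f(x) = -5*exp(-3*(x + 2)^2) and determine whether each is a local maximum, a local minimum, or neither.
f'(x) = 30*(x + 2)*exp(-3*(x + 2)^2)

Solve f'(x) = 0:
  f'(x) = (30*x + 60)·exp(-3*(x + 2)^2) and exp(-3*(x + 2)^2) > 0 for every x, so f'(x) = 0 ⇔ 30*x + 60 = 0.
  Factor: 30*x + 60 = 30*(x + 2) = 0.
  ⇒ x = -2

f''(x) = 30*(1 - 6*(x + 2)^2)*exp(-3*(x + 2)^2)
Second-derivative test at each critical point:
  f''(-2) = 30 > 0 → local minimum

Critical points: x = -2 (local minimum)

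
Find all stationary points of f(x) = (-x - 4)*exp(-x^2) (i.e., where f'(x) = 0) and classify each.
f'(x) = (2*x*(x + 4) - 1)*exp(-x^2)

Solve f'(x) = 0:
  f'(x) = (2*x^2 + 8*x - 1)·exp(-x^2) and exp(-x^2) > 0 for every x, so f'(x) = 0 ⇔ 2*x^2 + 8*x - 1 = 0.
  2*x^2 + 8*x - 1 = 0 has no rational roots; quadratic formula: x = (-8 ± √72)/4.
  ⇒ x = -3*sqrt(2)/2 - 2 ≈ -4.1213, -2 + 3*sqrt(2)/2 ≈ 0.1213

f''(x) = 2*(-2*x^2*(x + 4) + 3*x + 4)*exp(-x^2)
Second-derivative test at each critical point:
  f''(-4.1213) = -3.565e-07 < 0 → local maximum
  f''(0.1213) = 8.3613 > 0 → local minimum

Critical points: x = -3*sqrt(2)/2 - 2 ≈ -4.1213 (local maximum); x = -2 + 3*sqrt(2)/2 ≈ 0.1213 (local minimum)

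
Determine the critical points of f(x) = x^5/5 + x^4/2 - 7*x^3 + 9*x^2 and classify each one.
f'(x) = x*(x^3 + 2*x^2 - 21*x + 18)

Solve f'(x) = 0:
  Factor: x^4 + 2*x^3 - 21*x^2 + 18*x = x*(x - 3)*(x - 1)*(x + 6) = 0.
  ⇒ x = -6, 0, 1, 3

f''(x) = 4*x^3 + 6*x^2 - 42*x + 18
Second-derivative test at each critical point:
  f''(-6) = -378 < 0 → local maximum
  f''(0) = 18 > 0 → local minimum
  f''(1) = -14 < 0 → local maximum
  f''(3) = 54 > 0 → local minimum

Critical points: x = -6 (local maximum); x = 0 (local minimum); x = 1 (local maximum); x = 3 (local minimum)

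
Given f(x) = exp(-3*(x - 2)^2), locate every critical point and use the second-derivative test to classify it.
f'(x) = 6*(2 - x)*exp(-3*(x - 2)^2)

Solve f'(x) = 0:
  f'(x) = (12 - 6*x)·exp(-3*(x - 2)^2) and exp(-3*(x - 2)^2) > 0 for every x, so f'(x) = 0 ⇔ 12 - 6*x = 0.
  Factor: 12 - 6*x = -6*(x - 2) = 0.
  ⇒ x = 2

f''(x) = 6*(6*(x - 2)^2 - 1)*exp(-3*(x - 2)^2)
Second-derivative test at each critical point:
  f''(2) = -6 < 0 → local maximum

Critical points: x = 2 (local maximum)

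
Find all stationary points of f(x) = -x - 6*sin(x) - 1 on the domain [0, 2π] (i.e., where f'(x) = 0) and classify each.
f'(x) = -6*cos(x) - 1

Solve f'(x) = 0 on [0, 2π]:
  f'(x) = 0 ⇔ cos(x) = -1/6, i.e. x = ±arccos(-1/6) + 2nπ; keep the solutions lying in [0, 2π].
  ⇒ x = acos(-1/6) ≈ 1.7382, -acos(-1/6) + 2*pi ≈ 4.5449

f''(x) = 6*sin(x)
Second-derivative test at each critical point:
  f''(1.7382) = 5.9161 > 0 → local minimum
  f''(4.5449) = -5.9161 < 0 → local maximum

Critical points: x = acos(-1/6) ≈ 1.7382 (local minimum); x = -acos(-1/6) + 2*pi ≈ 4.5449 (local maximum)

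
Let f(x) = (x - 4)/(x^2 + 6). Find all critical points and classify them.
f'(x) = (x^2 - 2*x*(x - 4) + 6)/(x^2 + 6)^2

Solve f'(x) = 0:
  f'(x) = -(x^2 - 8*x - 6)/(x^2 + 6)^2; the denominator is positive wherever f is defined, so f'(x) = 0 ⇔ -x^2 + 8*x + 6 = 0.
  x^2 - 8*x - 6 = 0 has no rational roots; quadratic formula: x = (8 ± √88)/2.
  ⇒ x = 4 - sqrt(22) ≈ -0.6904, 4 + sqrt(22) ≈ 8.6904

f''(x) = 2*(4*x^2*(x - 4) + (4 - 3*x)*(x^2 + 6))/(x^2 + 6)^3
Second-derivative test at each critical point:
  f''(-0.6904) = 0.2236 > 0 → local minimum
  f''(8.6904) = -0.0014 < 0 → local maximum

Critical points: x = 4 - sqrt(22) ≈ -0.6904 (local minimum); x = 4 + sqrt(22) ≈ 8.6904 (local maximum)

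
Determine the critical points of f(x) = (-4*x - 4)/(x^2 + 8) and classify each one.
f'(x) = 4*(-x^2 + 2*x*(x + 1) - 8)/(x^2 + 8)^2

Solve f'(x) = 0:
  f'(x) = 4*(x - 2)*(x + 4)/(x^2 + 8)^2; the denominator is positive wherever f is defined, so f'(x) = 0 ⇔ 4*x^2 + 8*x - 32 = 0.
  Factor: 4*x^2 + 8*x - 32 = 4*(x - 2)*(x + 4) = 0.
  ⇒ x = -4, 2

f''(x) = 8*(-4*x^2*(x + 1) + (3*x + 1)*(x^2 + 8))/(x^2 + 8)^3
Second-derivative test at each critical point:
  f''(-4) = -1/24 < 0 → local maximum
  f''(2) = 1/6 > 0 → local minimum

Critical points: x = -4 (local maximum); x = 2 (local minimum)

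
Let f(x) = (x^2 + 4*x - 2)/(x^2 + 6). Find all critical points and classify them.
f'(x) = 4*(-x^2 + 4*x + 6)/(x^4 + 12*x^2 + 36)

Solve f'(x) = 0:
  f'(x) = -4*(x^2 - 4*x - 6)/(x^2 + 6)^2; the denominator is positive wherever f is defined, so f'(x) = 0 ⇔ -4*x^2 + 16*x + 24 = 0.
  Factor: -4*x^2 + 16*x + 24 = -4*(x^2 - 4*x - 6); x^2 - 4*x - 6 = 0 has no rational roots; quadratic formula: x = (4 ± √40)/2.
  ⇒ x = 2 - sqrt(10) ≈ -1.1623, 2 + sqrt(10) ≈ 5.1623

f''(x) = 8*(x^3 - 6*x^2 - 18*x + 12)/(x^6 + 18*x^4 + 108*x^2 + 216)
Second-derivative test at each critical point:
  f''(-1.1623) = 0.4682 > 0 → local minimum
  f''(5.1623) = -0.0237 < 0 → local maximum

Critical points: x = 2 - sqrt(10) ≈ -1.1623 (local minimum); x = 2 + sqrt(10) ≈ 5.1623 (local maximum)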